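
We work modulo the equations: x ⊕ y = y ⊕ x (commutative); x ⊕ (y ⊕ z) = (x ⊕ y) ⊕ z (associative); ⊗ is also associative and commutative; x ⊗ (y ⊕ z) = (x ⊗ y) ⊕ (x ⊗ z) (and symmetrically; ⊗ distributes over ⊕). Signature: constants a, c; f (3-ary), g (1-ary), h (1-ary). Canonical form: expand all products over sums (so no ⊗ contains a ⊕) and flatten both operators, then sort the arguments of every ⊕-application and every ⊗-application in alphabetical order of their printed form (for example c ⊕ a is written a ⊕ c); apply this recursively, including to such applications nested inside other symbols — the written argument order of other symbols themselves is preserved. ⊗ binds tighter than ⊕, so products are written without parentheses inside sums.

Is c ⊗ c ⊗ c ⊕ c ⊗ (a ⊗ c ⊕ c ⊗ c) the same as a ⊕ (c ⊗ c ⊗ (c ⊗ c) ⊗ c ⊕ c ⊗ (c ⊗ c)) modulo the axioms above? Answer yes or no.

Answer: no — a ⊗ c ⊗ c ⊕ c ⊗ c ⊗ c ⊕ c ⊗ c ⊗ c vs a ⊕ c ⊗ c ⊗ c ⊕ c ⊗ c ⊗ c ⊗ c ⊗ c

Derivation:
Left:  c ⊗ c ⊗ c ⊕ c ⊗ (a ⊗ c ⊕ c ⊗ c)
  Expand products over sums:  c ⊗ c ⊗ c ⊕ a ⊗ c ⊗ c ⊕ c ⊗ c ⊗ c
  Sort:  a ⊗ c ⊗ c ⊕ c ⊗ c ⊗ c ⊕ c ⊗ c ⊗ c
Right:  a ⊕ (c ⊗ c ⊗ (c ⊗ c) ⊗ c ⊕ c ⊗ (c ⊗ c))
  Flatten:  a ⊕ c ⊗ c ⊗ c ⊗ c ⊗ c ⊕ c ⊗ c ⊗ c
  Order the arguments:  a ⊕ c ⊗ c ⊗ c ⊕ c ⊗ c ⊗ c ⊗ c ⊗ c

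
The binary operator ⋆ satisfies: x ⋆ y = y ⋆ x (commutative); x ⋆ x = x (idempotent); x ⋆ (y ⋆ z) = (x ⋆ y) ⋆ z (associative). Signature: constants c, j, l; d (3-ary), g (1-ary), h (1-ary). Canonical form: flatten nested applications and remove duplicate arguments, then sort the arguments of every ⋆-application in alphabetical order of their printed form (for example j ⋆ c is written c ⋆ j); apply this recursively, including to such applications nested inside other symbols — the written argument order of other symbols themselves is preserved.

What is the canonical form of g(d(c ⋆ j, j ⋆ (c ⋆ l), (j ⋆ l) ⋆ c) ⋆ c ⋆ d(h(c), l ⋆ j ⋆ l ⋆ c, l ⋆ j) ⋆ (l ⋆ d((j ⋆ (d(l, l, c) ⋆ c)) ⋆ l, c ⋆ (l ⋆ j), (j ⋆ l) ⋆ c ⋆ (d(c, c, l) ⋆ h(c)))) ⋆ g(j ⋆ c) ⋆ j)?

Answer: g(c ⋆ d(c ⋆ d(l, l, c) ⋆ j ⋆ l, c ⋆ j ⋆ l, c ⋆ d(c, c, l) ⋆ h(c) ⋆ j ⋆ l) ⋆ d(c ⋆ j, c ⋆ j ⋆ l, c ⋆ j ⋆ l) ⋆ d(h(c), c ⋆ j ⋆ l, j ⋆ l) ⋆ g(c ⋆ j) ⋆ j ⋆ l)

Derivation:
Work inside:  d(c ⋆ j, j ⋆ (c ⋆ l), (j ⋆ l) ⋆ c) ⋆ c ⋆ d(h(c), l ⋆ j ⋆ l ⋆ c, l ⋆ j) ⋆ (l ⋆ d((j ⋆ (d(l, l, c) ⋆ c)) ⋆ l, c ⋆ (l ⋆ j), (j ⋆ l) ⋆ c ⋆ (d(c, c, l) ⋆ h(c)))) ⋆ g(j ⋆ c) ⋆ j
Un-nest:  d(c ⋆ j, j ⋆ (c ⋆ l), (j ⋆ l) ⋆ c) ⋆ c ⋆ d(h(c), l ⋆ j ⋆ l ⋆ c, l ⋆ j) ⋆ l ⋆ d((j ⋆ (d(l, l, c) ⋆ c)) ⋆ l, c ⋆ (l ⋆ j), (j ⋆ l) ⋆ c ⋆ (d(c, c, l) ⋆ h(c))) ⋆ g(j ⋆ c) ⋆ j
Simplify inside:  d(c ⋆ j, j ⋆ (c ⋆ l), (j ⋆ l) ⋆ c)  →  d(c ⋆ j, c ⋆ j ⋆ l, c ⋆ j ⋆ l)
Inside:  d(h(c), l ⋆ j ⋆ l ⋆ c, l ⋆ j)  →  d(h(c), c ⋆ j ⋆ l, j ⋆ l)
Inside:  d((j ⋆ (d(l, l, c) ⋆ c)) ⋆ l, c ⋆ (l ⋆ j), (j ⋆ l) ⋆ c ⋆ (d(c, c, l) ⋆ h(c)))  →  d(c ⋆ d(l, l, c) ⋆ j ⋆ l, c ⋆ j ⋆ l, c ⋆ d(c, c, l) ⋆ h(c) ⋆ j ⋆ l)
Sort arguments:  c ⋆ d(c ⋆ d(l, l, c) ⋆ j ⋆ l, c ⋆ j ⋆ l, c ⋆ d(c, c, l) ⋆ h(c) ⋆ j ⋆ l) ⋆ d(c ⋆ j, c ⋆ j ⋆ l, c ⋆ j ⋆ l) ⋆ d(h(c), c ⋆ j ⋆ l, j ⋆ l) ⋆ g(c ⋆ j) ⋆ j ⋆ l
Put back:  g(c ⋆ d(c ⋆ d(l, l, c) ⋆ j ⋆ l, c ⋆ j ⋆ l, c ⋆ d(c, c, l) ⋆ h(c) ⋆ j ⋆ l) ⋆ d(c ⋆ j, c ⋆ j ⋆ l, c ⋆ j ⋆ l) ⋆ d(h(c), c ⋆ j ⋆ l, j ⋆ l) ⋆ g(c ⋆ j) ⋆ j ⋆ l)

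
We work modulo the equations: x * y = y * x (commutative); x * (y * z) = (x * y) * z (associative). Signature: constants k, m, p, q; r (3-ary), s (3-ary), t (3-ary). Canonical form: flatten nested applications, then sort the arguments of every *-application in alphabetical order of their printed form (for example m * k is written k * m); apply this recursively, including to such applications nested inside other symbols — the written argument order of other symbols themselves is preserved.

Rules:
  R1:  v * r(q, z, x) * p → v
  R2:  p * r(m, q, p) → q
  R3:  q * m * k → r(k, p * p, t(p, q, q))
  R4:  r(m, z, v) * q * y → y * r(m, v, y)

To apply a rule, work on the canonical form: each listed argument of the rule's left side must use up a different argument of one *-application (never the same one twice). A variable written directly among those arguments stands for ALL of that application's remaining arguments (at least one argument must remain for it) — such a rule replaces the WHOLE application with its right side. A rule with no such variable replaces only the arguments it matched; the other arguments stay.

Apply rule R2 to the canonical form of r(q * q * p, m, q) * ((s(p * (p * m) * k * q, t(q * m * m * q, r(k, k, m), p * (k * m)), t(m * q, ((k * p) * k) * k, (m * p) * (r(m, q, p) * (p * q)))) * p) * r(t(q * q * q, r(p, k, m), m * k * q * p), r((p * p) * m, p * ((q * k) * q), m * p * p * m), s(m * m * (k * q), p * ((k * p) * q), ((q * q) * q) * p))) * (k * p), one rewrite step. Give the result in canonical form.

Canonical form:  k * p * p * r(p * q * q, m, q) * r(t(q * q * q, r(p, k, m), k * m * p * q), r(m * p * p, k * p * q * q, m * m * p * p), s(k * m * m * q, k * p * p * q, p * q * q * q)) * s(k * m * p * p * q, t(m * m * q * q, r(k, k, m), k * m * p), t(m * q, k * k * k * p, m * p * p * q * r(m, q, p)))
Match R2:  consume p, r(m, q, p)
Giving:  k * p * p * r(p * q * q, m, q) * r(t(q * q * q, r(p, k, m), k * m * p * q), r(m * p * p, k * p * q * q, m * m * p * p), s(k * m * m * q, k * p * p * q, p * q * q * q)) * s(k * m * p * p * q, t(m * m * q * q, r(k, k, m), k * m * p), t(m * q, k * k * k * p, m * p * q * q))

Answer: k * p * p * r(p * q * q, m, q) * r(t(q * q * q, r(p, k, m), k * m * p * q), r(m * p * p, k * p * q * q, m * m * p * p), s(k * m * m * q, k * p * p * q, p * q * q * q)) * s(k * m * p * p * q, t(m * m * q * q, r(k, k, m), k * m * p), t(m * q, k * k * k * p, m * p * q * q))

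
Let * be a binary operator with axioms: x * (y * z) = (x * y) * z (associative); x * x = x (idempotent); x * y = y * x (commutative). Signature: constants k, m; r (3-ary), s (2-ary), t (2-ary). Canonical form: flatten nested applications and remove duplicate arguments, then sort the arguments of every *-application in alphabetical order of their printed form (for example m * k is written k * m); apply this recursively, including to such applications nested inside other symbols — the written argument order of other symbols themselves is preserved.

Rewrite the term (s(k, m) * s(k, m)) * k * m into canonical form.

Flatten:  s(k, m) * s(k, m) * k * m
Idempotence:  drop duplicate s(k, m)
Sort:  k * m * s(k, m)

Answer: k * m * s(k, m)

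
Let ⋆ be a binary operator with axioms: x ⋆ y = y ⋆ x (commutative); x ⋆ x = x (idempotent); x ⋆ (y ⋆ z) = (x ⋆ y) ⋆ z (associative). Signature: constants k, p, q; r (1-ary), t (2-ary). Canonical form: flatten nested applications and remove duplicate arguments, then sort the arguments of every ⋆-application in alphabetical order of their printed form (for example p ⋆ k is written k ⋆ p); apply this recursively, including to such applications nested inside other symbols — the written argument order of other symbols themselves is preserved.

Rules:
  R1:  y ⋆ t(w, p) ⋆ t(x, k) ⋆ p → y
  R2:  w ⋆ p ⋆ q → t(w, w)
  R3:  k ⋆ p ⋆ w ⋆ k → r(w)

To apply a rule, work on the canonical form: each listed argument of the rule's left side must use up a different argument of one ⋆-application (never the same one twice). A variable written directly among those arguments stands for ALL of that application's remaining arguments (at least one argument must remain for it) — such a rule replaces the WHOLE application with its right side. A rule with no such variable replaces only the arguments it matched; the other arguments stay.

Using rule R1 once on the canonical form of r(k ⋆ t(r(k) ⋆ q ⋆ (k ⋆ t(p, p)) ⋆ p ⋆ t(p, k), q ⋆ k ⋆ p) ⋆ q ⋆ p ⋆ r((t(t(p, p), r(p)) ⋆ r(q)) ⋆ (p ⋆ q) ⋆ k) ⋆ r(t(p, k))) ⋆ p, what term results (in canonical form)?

Canonical form:  p ⋆ r(k ⋆ p ⋆ q ⋆ r(k ⋆ p ⋆ q ⋆ r(q) ⋆ t(t(p, p), r(p))) ⋆ r(t(p, k)) ⋆ t(k ⋆ p ⋆ q ⋆ r(k) ⋆ t(p, k) ⋆ t(p, p), k ⋆ p ⋆ q))
R1 matches:  uses p, t(p, k), t(p, p);  w := p, x := p, y := k ⋆ q ⋆ r(k)
The extension variable absorbs all remaining arguments, so the whole application is rewritten.
Giving:  p ⋆ r(k ⋆ p ⋆ q ⋆ r(k ⋆ p ⋆ q ⋆ r(q) ⋆ t(t(p, p), r(p))) ⋆ r(t(p, k)) ⋆ t(k ⋆ q ⋆ r(k), k ⋆ p ⋆ q))

Answer: p ⋆ r(k ⋆ p ⋆ q ⋆ r(k ⋆ p ⋆ q ⋆ r(q) ⋆ t(t(p, p), r(p))) ⋆ r(t(p, k)) ⋆ t(k ⋆ q ⋆ r(k), k ⋆ p ⋆ q))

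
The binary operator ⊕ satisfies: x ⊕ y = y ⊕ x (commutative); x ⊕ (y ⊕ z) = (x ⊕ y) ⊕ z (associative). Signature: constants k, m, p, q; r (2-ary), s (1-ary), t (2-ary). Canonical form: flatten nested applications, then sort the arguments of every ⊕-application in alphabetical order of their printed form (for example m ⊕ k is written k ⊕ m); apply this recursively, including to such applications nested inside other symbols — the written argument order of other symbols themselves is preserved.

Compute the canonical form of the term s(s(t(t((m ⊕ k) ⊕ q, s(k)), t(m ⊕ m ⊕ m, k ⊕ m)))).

Answer: s(s(t(t(k ⊕ m ⊕ q, s(k)), t(m ⊕ m ⊕ m, k ⊕ m))))

Derivation:
Focus inside:  (m ⊕ k) ⊕ q
Merge nested applications:  m ⊕ k ⊕ q
Order the arguments:  k ⊕ m ⊕ q
Rebuild:  s(s(t(t(k ⊕ m ⊕ q, s(k)), t(m ⊕ m ⊕ m, k ⊕ m))))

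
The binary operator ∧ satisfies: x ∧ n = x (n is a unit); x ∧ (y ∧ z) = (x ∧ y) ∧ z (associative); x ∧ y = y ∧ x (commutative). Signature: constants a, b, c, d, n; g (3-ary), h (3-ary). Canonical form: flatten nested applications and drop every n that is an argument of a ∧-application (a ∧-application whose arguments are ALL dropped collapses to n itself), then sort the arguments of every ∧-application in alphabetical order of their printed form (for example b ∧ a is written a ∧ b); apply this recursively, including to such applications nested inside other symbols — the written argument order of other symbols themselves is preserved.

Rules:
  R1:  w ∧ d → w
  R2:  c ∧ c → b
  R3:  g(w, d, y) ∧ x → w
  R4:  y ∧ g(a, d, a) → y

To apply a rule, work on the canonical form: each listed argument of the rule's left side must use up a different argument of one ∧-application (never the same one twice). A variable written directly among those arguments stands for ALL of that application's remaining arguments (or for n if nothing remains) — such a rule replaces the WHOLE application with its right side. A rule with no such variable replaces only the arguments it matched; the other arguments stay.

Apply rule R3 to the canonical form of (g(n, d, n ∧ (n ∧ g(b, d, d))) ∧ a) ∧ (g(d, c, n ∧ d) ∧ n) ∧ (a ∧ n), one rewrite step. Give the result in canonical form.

Answer: n

Derivation:
Canonical form:  a ∧ a ∧ g(d, c, d) ∧ g(n, d, g(b, d, d))
Apply R3:  consuming g(n, d, g(b, d, d));  w := n, x := a ∧ a ∧ g(d, c, d), y := g(b, d, d)
The extension variable absorbs all remaining arguments, so the whole application is rewritten.
Giving:  n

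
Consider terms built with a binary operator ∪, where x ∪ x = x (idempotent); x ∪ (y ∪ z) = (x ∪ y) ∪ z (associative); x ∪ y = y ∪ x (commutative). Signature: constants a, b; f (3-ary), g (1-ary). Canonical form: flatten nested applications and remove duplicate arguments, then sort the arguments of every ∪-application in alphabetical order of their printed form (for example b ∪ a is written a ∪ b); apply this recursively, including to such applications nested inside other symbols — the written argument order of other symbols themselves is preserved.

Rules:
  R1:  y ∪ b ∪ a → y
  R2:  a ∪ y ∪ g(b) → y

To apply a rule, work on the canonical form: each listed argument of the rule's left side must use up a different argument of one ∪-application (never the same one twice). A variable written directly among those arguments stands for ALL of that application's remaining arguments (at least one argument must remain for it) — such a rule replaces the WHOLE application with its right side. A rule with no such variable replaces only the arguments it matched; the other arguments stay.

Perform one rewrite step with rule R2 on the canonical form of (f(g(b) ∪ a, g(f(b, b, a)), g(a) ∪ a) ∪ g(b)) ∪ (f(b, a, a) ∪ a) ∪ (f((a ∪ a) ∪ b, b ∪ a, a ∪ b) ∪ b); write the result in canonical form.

Canonical form:  a ∪ b ∪ f(a ∪ b, a ∪ b, a ∪ b) ∪ f(a ∪ g(b), g(f(b, b, a)), a ∪ g(a)) ∪ f(b, a, a) ∪ g(b)
R2 matches:  uses a, g(b);  y := b ∪ f(a ∪ b, a ∪ b, a ∪ b) ∪ f(a ∪ g(b), g(f(b, b, a)), a ∪ g(a)) ∪ f(b, a, a)
The extension variable absorbs all remaining arguments, so the whole application is rewritten.
New term:  b ∪ f(a ∪ b, a ∪ b, a ∪ b) ∪ f(a ∪ g(b), g(f(b, b, a)), a ∪ g(a)) ∪ f(b, a, a)

Answer: b ∪ f(a ∪ b, a ∪ b, a ∪ b) ∪ f(a ∪ g(b), g(f(b, b, a)), a ∪ g(a)) ∪ f(b, a, a)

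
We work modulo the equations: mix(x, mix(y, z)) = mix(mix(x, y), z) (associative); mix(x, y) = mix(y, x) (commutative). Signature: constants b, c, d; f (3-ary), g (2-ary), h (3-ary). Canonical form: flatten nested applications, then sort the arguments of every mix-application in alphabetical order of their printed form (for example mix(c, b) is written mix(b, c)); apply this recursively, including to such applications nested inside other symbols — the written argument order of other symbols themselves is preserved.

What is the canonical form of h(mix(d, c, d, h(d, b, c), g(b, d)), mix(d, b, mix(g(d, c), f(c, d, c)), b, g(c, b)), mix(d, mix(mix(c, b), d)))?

Work inside:  mix(d, b, mix(g(d, c), f(c, d, c)), b, g(c, b))
Un-nest:  mix(d, b, g(d, c), f(c, d, c), b, g(c, b))
Sort:  mix(b, b, d, f(c, d, c), g(c, b), g(d, c))
Put back:  h(mix(c, d, d, g(b, d), h(d, b, c)), mix(b, b, d, f(c, d, c), g(c, b), g(d, c)), mix(b, c, d, d))

Answer: h(mix(c, d, d, g(b, d), h(d, b, c)), mix(b, b, d, f(c, d, c), g(c, b), g(d, c)), mix(b, c, d, d))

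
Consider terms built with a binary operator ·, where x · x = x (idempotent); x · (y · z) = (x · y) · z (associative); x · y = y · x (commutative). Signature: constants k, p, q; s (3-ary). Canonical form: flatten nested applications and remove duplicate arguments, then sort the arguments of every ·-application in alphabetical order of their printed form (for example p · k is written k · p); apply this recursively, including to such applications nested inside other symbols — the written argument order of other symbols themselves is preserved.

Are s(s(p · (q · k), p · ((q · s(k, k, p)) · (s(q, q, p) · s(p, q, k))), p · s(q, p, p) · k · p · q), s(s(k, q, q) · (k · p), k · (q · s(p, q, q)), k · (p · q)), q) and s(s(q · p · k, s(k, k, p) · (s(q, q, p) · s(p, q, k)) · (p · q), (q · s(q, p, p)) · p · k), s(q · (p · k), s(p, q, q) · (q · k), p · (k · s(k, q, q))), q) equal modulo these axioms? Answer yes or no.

Left:  s(s(p · (q · k), p · ((q · s(k, k, p)) · (s(q, q, p) · s(p, q, k))), p · s(q, p, p) · k · p · q), s(s(k, q, q) · (k · p), k · (q · s(p, q, q)), k · (p · q)), q)
  Focus inside:  p · ((q · s(k, k, p)) · (s(q, q, p) · s(p, q, k)))
  Un-nest:  p · q · s(k, k, p) · s(q, q, p) · s(p, q, k)
  Sort:  p · q · s(k, k, p) · s(p, q, k) · s(q, q, p)
  Rebuild:  s(s(k · p · q, p · q · s(k, k, p) · s(p, q, k) · s(q, q, p), k · p · q · s(q, p, p)), s(k · p · s(k, q, q), k · q · s(p, q, q), k · p · q), q)
Right:  s(s(q · p · k, s(k, k, p) · (s(q, q, p) · s(p, q, k)) · (p · q), (q · s(q, p, p)) · p · k), s(q · (p · k), s(p, q, q) · (q · k), p · (k · s(k, q, q))), q)
  Focus inside:  s(k, k, p) · (s(q, q, p) · s(p, q, k)) · (p · q)
  Un-nest:  s(k, k, p) · s(q, q, p) · s(p, q, k) · p · q
  Order the arguments:  p · q · s(k, k, p) · s(p, q, k) · s(q, q, p)
  Reassemble:  s(s(k · p · q, p · q · s(k, k, p) · s(p, q, k) · s(q, q, p), k · p · q · s(q, p, p)), s(k · p · q, k · q · s(p, q, q), k · p · s(k, q, q)), q)

Answer: no — s(s(k · p · q, p · q · s(k, k, p) · s(p, q, k) · s(q, q, p), k · p · q · s(q, p, p)), s(k · p · s(k, q, q), k · q · s(p, q, q), k · p · q), q) vs s(s(k · p · q, p · q · s(k, k, p) · s(p, q, k) · s(q, q, p), k · p · q · s(q, p, p)), s(k · p · q, k · q · s(p, q, q), k · p · s(k, q, q)), q)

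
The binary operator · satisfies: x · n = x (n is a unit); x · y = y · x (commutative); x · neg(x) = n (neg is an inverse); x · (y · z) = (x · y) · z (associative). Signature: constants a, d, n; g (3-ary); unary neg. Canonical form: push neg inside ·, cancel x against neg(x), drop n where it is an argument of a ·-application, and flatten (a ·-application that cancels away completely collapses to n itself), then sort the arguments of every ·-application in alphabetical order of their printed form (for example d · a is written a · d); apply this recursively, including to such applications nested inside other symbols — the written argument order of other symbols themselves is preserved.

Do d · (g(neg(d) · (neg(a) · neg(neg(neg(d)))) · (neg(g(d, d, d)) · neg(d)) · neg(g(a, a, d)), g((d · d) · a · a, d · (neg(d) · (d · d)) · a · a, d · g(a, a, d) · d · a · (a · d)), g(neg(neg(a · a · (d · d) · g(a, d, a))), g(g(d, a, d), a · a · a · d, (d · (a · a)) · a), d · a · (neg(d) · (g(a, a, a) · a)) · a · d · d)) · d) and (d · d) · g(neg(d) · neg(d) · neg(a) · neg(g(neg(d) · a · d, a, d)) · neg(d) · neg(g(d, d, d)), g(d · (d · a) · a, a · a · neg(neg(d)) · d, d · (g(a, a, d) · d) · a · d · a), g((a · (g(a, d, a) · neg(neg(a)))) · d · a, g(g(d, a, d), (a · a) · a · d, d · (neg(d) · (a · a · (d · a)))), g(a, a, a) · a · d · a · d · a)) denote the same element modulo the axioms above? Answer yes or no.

Left:  d · (g(neg(d) · (neg(a) · neg(neg(neg(d)))) · (neg(g(d, d, d)) · neg(d)) · neg(g(a, a, d)), g((d · d) · a · a, d · (neg(d) · (d · d)) · a · a, d · g(a, a, d) · d · a · (a · d)), g(neg(neg(a · a · (d · d) · g(a, d, a))), g(g(d, a, d), a · a · a · d, (d · (a · a)) · a), d · a · (neg(d) · (g(a, a, a) · a)) · a · d · d)) · d)
  Push neg inside:  distribute neg over · and collapse double neg
  Collect:  d · d · g(neg(a) · neg(d) · neg(d) · neg(d) · neg(g(a, a, d)) · neg(g(d, d, d)), g(a · a · d · d, a · a · d · d, a · a · d · d · d · g(a, a, d)), g(a · a · d · d · g(a, d, a), g(g(d, a, d), a · a · a · d, a · a · a · d), a · a · a · d · d · g(a, a, a)))
Right:  (d · d) · g(neg(d) · neg(d) · neg(a) · neg(g(neg(d) · a · d, a, d)) · neg(d) · neg(g(d, d, d)), g(d · (d · a) · a, a · a · neg(neg(d)) · d, d · (g(a, a, d) · d) · a · d · a), g((a · (g(a, d, a) · neg(neg(a)))) · d · a, g(g(d, a, d), (a · a) · a · d, d · (neg(d) · (a · a · (d · a)))), g(a, a, a) · a · d · a · d · a))
  Push neg inside:  distribute neg over · and collapse double neg
  Collect:  d · d · g(neg(a) · neg(d) · neg(d) · neg(d) · neg(g(a, a, d)) · neg(g(d, d, d)), g(a · a · d · d, a · a · d · d, a · a · d · d · d · g(a, a, d)), g(a · a · a · d · g(a, d, a), g(g(d, a, d), a · a · a · d, a · a · a · d), a · a · a · d · d · g(a, a, a)))

Answer: no — d · d · g(neg(a) · neg(d) · neg(d) · neg(d) · neg(g(a, a, d)) · neg(g(d, d, d)), g(a · a · d · d, a · a · d · d, a · a · d · d · d · g(a, a, d)), g(a · a · d · d · g(a, d, a), g(g(d, a, d), a · a · a · d, a · a · a · d), a · a · a · d · d · g(a, a, a))) vs d · d · g(neg(a) · neg(d) · neg(d) · neg(d) · neg(g(a, a, d)) · neg(g(d, d, d)), g(a · a · d · d, a · a · d · d, a · a · d · d · d · g(a, a, d)), g(a · a · a · d · g(a, d, a), g(g(d, a, d), a · a · a · d, a · a · a · d), a · a · a · d · d · g(a, a, a)))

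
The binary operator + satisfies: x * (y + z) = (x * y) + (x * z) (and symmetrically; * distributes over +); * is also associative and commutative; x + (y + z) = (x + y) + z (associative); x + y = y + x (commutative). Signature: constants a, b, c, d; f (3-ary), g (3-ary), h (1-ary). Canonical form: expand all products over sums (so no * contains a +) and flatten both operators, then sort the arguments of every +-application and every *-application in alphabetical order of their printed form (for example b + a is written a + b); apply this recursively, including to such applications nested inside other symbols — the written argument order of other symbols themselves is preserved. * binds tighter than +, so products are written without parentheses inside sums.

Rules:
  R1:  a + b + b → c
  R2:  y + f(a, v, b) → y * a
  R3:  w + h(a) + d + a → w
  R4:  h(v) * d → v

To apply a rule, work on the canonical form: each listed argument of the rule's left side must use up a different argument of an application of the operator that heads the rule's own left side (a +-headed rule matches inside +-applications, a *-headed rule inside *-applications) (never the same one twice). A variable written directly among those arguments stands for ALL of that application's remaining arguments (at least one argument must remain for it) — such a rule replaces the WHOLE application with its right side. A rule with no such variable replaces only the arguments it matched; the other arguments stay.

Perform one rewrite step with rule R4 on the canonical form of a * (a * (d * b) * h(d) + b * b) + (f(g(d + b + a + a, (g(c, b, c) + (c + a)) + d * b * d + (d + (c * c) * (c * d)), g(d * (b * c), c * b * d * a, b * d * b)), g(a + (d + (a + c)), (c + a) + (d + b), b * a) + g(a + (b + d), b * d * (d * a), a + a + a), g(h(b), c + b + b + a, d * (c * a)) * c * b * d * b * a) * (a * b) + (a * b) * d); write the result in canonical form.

Answer: a * a * b * d + a * b * b + a * b * d + a * b * f(g(a + a + b + d, a + b * d * d + c + c * c * c * d + d + g(c, b, c), g(b * c * d, a * b * c * d, b * b * d)), g(a + a + c + d, a + b + c + d, a * b) + g(a + b + d, a * b * d * d, a + a + a), a * b * b * c * d * g(h(b), a + b + b + c, a * c * d))

Derivation:
Canonical form:  a * a * b * d * h(d) + a * b * b + a * b * d + a * b * f(g(a + a + b + d, a + b * d * d + c + c * c * c * d + d + g(c, b, c), g(b * c * d, a * b * c * d, b * b * d)), g(a + a + c + d, a + b + c + d, a * b) + g(a + b + d, a * b * d * d, a + a + a), a * b * b * c * d * g(h(b), a + b + b + c, a * c * d))
Apply R4:  consuming d, h(d);  v := d
Giving:  a * a * b * d + a * b * b + a * b * d + a * b * f(g(a + a + b + d, a + b * d * d + c + c * c * c * d + d + g(c, b, c), g(b * c * d, a * b * c * d, b * b * d)), g(a + a + c + d, a + b + c + d, a * b) + g(a + b + d, a * b * d * d, a + a + a), a * b * b * c * d * g(h(b), a + b + b + c, a * c * d))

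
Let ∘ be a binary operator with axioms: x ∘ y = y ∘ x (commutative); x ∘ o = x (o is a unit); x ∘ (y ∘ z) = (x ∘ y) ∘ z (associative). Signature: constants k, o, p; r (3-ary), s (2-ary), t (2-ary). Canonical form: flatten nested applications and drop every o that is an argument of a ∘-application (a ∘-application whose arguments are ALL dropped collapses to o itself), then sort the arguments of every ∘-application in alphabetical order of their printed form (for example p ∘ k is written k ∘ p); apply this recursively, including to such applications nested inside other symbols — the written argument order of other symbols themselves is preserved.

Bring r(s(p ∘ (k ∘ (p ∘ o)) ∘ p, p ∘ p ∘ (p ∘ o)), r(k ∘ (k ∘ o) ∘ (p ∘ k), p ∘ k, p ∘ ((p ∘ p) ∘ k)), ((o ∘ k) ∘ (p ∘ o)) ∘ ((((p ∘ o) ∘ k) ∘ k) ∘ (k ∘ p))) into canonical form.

Focus inside:  ((o ∘ k) ∘ (p ∘ o)) ∘ ((((p ∘ o) ∘ k) ∘ k) ∘ (k ∘ p))
Flatten:  o ∘ k ∘ p ∘ o ∘ p ∘ o ∘ k ∘ k ∘ k ∘ p
Drop the unit:  drop o (×3)
Sort:  k ∘ k ∘ k ∘ k ∘ p ∘ p ∘ p
Rebuild:  r(s(k ∘ p ∘ p ∘ p, p ∘ p ∘ p), r(k ∘ k ∘ k ∘ p, k ∘ p, k ∘ p ∘ p ∘ p), k ∘ k ∘ k ∘ k ∘ p ∘ p ∘ p)

Answer: r(s(k ∘ p ∘ p ∘ p, p ∘ p ∘ p), r(k ∘ k ∘ k ∘ p, k ∘ p, k ∘ p ∘ p ∘ p), k ∘ k ∘ k ∘ k ∘ p ∘ p ∘ p)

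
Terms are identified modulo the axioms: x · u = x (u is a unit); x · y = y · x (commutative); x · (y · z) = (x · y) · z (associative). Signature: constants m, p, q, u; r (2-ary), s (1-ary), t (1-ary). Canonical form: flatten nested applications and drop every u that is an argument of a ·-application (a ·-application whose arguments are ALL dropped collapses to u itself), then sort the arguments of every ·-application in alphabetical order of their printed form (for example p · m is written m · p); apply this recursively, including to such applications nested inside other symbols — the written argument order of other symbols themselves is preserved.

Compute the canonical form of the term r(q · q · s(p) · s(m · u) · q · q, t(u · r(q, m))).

Work inside:  q · q · s(p) · s(m · u) · q · q
Inside:  s(m · u)  →  s(m)
Sort:  q · q · q · q · s(m) · s(p)
Rebuild:  r(q · q · q · q · s(m) · s(p), t(r(q, m)))

Answer: r(q · q · q · q · s(m) · s(p), t(r(q, m)))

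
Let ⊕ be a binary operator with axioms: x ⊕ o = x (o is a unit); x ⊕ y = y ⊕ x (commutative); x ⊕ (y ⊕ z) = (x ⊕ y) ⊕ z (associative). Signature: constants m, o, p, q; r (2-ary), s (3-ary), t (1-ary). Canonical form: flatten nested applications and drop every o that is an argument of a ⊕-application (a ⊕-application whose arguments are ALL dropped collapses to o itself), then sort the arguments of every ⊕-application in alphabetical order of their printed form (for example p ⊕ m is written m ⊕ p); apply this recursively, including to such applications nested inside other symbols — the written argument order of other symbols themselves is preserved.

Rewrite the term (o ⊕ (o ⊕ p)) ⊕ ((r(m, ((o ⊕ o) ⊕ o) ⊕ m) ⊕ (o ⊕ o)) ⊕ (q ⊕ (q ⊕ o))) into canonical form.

Answer: p ⊕ q ⊕ q ⊕ r(m, m)

Derivation:
Merge nested applications:  o ⊕ o ⊕ p ⊕ r(m, ((o ⊕ o) ⊕ o) ⊕ m) ⊕ o ⊕ o ⊕ q ⊕ q ⊕ o
Simplify inside:  r(m, ((o ⊕ o) ⊕ o) ⊕ m)  →  r(m, m)
Drop the unit:  drop o (×5)
Order the arguments:  p ⊕ q ⊕ q ⊕ r(m, m)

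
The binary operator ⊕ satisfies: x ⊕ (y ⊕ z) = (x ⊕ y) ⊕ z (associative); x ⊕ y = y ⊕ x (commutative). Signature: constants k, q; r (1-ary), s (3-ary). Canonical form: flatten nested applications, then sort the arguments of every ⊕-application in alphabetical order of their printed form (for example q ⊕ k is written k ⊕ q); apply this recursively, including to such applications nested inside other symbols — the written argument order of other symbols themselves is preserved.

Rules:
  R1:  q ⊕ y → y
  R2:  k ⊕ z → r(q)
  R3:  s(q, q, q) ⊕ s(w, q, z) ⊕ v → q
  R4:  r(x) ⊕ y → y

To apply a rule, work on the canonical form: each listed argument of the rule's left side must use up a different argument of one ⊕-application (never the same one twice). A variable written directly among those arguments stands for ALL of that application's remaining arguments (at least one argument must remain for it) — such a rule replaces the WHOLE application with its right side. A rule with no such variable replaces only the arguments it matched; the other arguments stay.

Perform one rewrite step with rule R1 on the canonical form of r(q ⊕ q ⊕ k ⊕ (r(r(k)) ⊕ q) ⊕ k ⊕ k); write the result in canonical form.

Canonical form:  r(k ⊕ k ⊕ k ⊕ q ⊕ q ⊕ q ⊕ r(r(k)))
Match R1:  consume q;  y := k ⊕ k ⊕ k ⊕ q ⊕ q ⊕ r(r(k))
Every leftover argument binds to the variable; the entire application is replaced.
Result:  r(k ⊕ k ⊕ k ⊕ q ⊕ q ⊕ r(r(k)))

Answer: r(k ⊕ k ⊕ k ⊕ q ⊕ q ⊕ r(r(k)))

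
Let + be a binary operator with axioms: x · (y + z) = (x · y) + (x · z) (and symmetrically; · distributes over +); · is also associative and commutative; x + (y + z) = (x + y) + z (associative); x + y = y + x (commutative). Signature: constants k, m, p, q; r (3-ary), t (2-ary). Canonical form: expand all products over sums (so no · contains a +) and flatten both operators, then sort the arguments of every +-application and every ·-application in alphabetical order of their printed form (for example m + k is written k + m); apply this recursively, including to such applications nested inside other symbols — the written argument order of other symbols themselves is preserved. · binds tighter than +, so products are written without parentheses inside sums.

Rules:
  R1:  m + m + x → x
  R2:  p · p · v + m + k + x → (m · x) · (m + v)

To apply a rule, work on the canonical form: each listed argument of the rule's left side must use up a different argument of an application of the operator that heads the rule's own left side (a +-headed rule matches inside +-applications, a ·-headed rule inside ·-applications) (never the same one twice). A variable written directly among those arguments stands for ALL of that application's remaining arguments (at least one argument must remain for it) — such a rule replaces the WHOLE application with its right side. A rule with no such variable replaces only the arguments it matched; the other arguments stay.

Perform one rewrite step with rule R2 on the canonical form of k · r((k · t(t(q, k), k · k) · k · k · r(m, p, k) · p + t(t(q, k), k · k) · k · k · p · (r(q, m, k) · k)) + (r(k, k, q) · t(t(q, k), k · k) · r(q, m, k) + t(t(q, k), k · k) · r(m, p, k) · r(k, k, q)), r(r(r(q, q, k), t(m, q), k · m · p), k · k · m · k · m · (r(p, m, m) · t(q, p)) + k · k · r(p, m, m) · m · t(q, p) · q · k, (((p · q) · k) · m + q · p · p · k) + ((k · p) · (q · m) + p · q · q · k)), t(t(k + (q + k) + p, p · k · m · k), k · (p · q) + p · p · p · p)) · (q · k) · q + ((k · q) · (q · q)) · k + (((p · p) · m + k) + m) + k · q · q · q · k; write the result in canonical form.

Canonical form:  k + k · k · q · q · q + k · k · q · q · q + k · k · q · q · r(k · k · k · p · r(m, p, k) · t(t(q, k), k · k) + k · k · k · p · r(q, m, k) · t(t(q, k), k · k) + r(k, k, q) · r(m, p, k) · t(t(q, k), k · k) + r(k, k, q) · r(q, m, k) · t(t(q, k), k · k), r(r(r(q, q, k), t(m, q), k · m · p), k · k · k · m · m · r(p, m, m) · t(q, p) + k · k · k · m · q · r(p, m, m) · t(q, p), k · m · p · q + k · m · p · q + k · p · p · q + k · p · q · q), t(t(k + k + p + q, k · k · m · p), k · p · q + p · p · p · p)) + m + m · p · p
Match R2:  consume k, m, m · p · p;  v := m, x := k · k · q · q · q + k · k · q · q · q + k · k · q · q · r(k · k · k · p · r(m, p, k) · t(t(q, k), k · k) + k · k · k · p · r(q, m, k) · t(t(q, k), k · k) + r(k, k, q) · r(m, p, k) · t(t(q, k), k · k) + r(k, k, q) · r(q, m, k) · t(t(q, k), k · k), r(r(r(q, q, k), t(m, q), k · m · p), k · k · k · m · m · r(p, m, m) · t(q, p) + k · k · k · m · q · r(p, m, m) · t(q, p), k · m · p · q + k · m · p · q + k · p · p · q + k · p · q · q), t(t(k + k + p + q, k · k · m · p), k · p · q + p · p · p · p))
Every leftover argument binds to the variable; the entire application is replaced.
Result:  k · k · m · m · q · q · q + k · k · m · m · q · q · q + k · k · m · m · q · q · q + k · k · m · m · q · q · q + k · k · m · m · q · q · r(k · k · k · p · r(m, p, k) · t(t(q, k), k · k) + k · k · k · p · r(q, m, k) · t(t(q, k), k · k) + r(k, k, q) · r(m, p, k) · t(t(q, k), k · k) + r(k, k, q) · r(q, m, k) · t(t(q, k), k · k), r(r(r(q, q, k), t(m, q), k · m · p), k · k · k · m · m · r(p, m, m) · t(q, p) + k · k · k · m · q · r(p, m, m) · t(q, p), k · m · p · q + k · m · p · q + k · p · p · q + k · p · q · q), t(t(k + k + p + q, k · k · m · p), k · p · q + p · p · p · p)) + k · k · m · m · q · q · r(k · k · k · p · r(m, p, k) · t(t(q, k), k · k) + k · k · k · p · r(q, m, k) · t(t(q, k), k · k) + r(k, k, q) · r(m, p, k) · t(t(q, k), k · k) + r(k, k, q) · r(q, m, k) · t(t(q, k), k · k), r(r(r(q, q, k), t(m, q), k · m · p), k · k · k · m · m · r(p, m, m) · t(q, p) + k · k · k · m · q · r(p, m, m) · t(q, p), k · m · p · q + k · m · p · q + k · p · p · q + k · p · q · q), t(t(k + k + p + q, k · k · m · p), k · p · q + p · p · p · p))

Answer: k · k · m · m · q · q · q + k · k · m · m · q · q · q + k · k · m · m · q · q · q + k · k · m · m · q · q · q + k · k · m · m · q · q · r(k · k · k · p · r(m, p, k) · t(t(q, k), k · k) + k · k · k · p · r(q, m, k) · t(t(q, k), k · k) + r(k, k, q) · r(m, p, k) · t(t(q, k), k · k) + r(k, k, q) · r(q, m, k) · t(t(q, k), k · k), r(r(r(q, q, k), t(m, q), k · m · p), k · k · k · m · m · r(p, m, m) · t(q, p) + k · k · k · m · q · r(p, m, m) · t(q, p), k · m · p · q + k · m · p · q + k · p · p · q + k · p · q · q), t(t(k + k + p + q, k · k · m · p), k · p · q + p · p · p · p)) + k · k · m · m · q · q · r(k · k · k · p · r(m, p, k) · t(t(q, k), k · k) + k · k · k · p · r(q, m, k) · t(t(q, k), k · k) + r(k, k, q) · r(m, p, k) · t(t(q, k), k · k) + r(k, k, q) · r(q, m, k) · t(t(q, k), k · k), r(r(r(q, q, k), t(m, q), k · m · p), k · k · k · m · m · r(p, m, m) · t(q, p) + k · k · k · m · q · r(p, m, m) · t(q, p), k · m · p · q + k · m · p · q + k · p · p · q + k · p · q · q), t(t(k + k + p + q, k · k · m · p), k · p · q + p · p · p · p))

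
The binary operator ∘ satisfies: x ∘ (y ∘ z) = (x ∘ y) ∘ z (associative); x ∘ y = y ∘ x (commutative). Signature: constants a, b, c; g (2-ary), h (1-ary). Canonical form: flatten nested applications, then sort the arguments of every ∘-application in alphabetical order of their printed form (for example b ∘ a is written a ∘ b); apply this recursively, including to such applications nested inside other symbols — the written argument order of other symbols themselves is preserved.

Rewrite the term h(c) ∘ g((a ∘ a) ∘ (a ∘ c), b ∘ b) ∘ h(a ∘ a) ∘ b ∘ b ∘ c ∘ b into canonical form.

Answer: b ∘ b ∘ b ∘ c ∘ g(a ∘ a ∘ a ∘ c, b ∘ b) ∘ h(a ∘ a) ∘ h(c)

Derivation:
Canonicalize subterm:  g((a ∘ a) ∘ (a ∘ c), b ∘ b)  →  g(a ∘ a ∘ a ∘ c, b ∘ b)
Sort arguments:  b ∘ b ∘ b ∘ c ∘ g(a ∘ a ∘ a ∘ c, b ∘ b) ∘ h(a ∘ a) ∘ h(c)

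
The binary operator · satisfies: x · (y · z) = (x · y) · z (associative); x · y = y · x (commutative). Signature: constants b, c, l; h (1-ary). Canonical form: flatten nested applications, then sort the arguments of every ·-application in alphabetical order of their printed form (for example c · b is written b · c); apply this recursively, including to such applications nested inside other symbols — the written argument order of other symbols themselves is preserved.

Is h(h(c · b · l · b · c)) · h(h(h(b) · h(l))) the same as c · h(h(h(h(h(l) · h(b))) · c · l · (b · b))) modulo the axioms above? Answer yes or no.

Left:  h(h(c · b · l · b · c)) · h(h(h(b) · h(l)))
  Canonicalize subterm:  h(h(c · b · l · b · c))  →  h(h(b · b · c · c · l))
  Order the arguments:  h(h(b · b · c · c · l)) · h(h(h(b) · h(l)))
Right:  c · h(h(h(h(h(l) · h(b))) · c · l · (b · b)))
  Inside:  h(h(h(h(h(l) · h(b))) · c · l · (b · b)))  →  h(h(b · b · c · h(h(h(b) · h(l))) · l))
  Sort arguments:  c · h(h(b · b · c · h(h(h(b) · h(l))) · l))

Answer: no — h(h(b · b · c · c · l)) · h(h(h(b) · h(l))) vs c · h(h(b · b · c · h(h(h(b) · h(l))) · l))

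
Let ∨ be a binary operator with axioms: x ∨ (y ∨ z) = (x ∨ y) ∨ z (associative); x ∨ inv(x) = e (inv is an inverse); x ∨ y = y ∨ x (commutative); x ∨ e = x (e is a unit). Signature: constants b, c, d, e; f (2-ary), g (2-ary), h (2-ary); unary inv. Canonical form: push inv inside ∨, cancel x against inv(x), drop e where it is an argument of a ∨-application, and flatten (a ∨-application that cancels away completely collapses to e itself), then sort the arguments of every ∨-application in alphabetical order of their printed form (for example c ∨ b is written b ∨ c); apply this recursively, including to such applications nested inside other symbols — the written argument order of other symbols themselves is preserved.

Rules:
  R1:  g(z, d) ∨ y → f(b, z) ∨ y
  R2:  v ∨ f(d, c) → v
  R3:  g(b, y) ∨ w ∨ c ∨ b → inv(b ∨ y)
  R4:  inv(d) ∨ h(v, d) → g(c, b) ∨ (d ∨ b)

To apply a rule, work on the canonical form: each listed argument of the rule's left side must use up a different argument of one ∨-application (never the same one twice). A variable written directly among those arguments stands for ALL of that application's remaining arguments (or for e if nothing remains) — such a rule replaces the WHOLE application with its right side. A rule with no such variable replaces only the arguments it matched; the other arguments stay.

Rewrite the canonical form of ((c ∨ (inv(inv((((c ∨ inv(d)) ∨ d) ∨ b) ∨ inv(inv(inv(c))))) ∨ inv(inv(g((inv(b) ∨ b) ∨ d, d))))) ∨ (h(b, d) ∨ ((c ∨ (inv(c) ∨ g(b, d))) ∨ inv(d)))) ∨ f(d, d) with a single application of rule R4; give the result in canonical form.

Canonical form:  b ∨ c ∨ f(d, d) ∨ g(b, d) ∨ g(d, d) ∨ h(b, d) ∨ inv(d)
Apply R4:  consuming h(b, d), inv(d);  v := b
Giving:  b ∨ b ∨ c ∨ d ∨ f(d, d) ∨ g(b, d) ∨ g(c, b) ∨ g(d, d)

Answer: b ∨ b ∨ c ∨ d ∨ f(d, d) ∨ g(b, d) ∨ g(c, b) ∨ g(d, d)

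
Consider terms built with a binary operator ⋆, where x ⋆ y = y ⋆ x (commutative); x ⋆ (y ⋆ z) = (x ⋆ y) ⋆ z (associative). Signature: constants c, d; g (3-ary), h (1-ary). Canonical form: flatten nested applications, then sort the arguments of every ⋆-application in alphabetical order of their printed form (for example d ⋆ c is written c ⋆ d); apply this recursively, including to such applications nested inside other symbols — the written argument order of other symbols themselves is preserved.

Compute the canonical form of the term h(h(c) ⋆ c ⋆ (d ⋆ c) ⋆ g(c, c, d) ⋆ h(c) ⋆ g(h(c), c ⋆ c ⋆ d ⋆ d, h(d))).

Answer: h(c ⋆ c ⋆ d ⋆ g(c, c, d) ⋆ g(h(c), c ⋆ c ⋆ d ⋆ d, h(d)) ⋆ h(c) ⋆ h(c))

Derivation:
Descend into:  h(c) ⋆ c ⋆ (d ⋆ c) ⋆ g(c, c, d) ⋆ h(c) ⋆ g(h(c), c ⋆ c ⋆ d ⋆ d, h(d))
Un-nest:  h(c) ⋆ c ⋆ d ⋆ c ⋆ g(c, c, d) ⋆ h(c) ⋆ g(h(c), c ⋆ c ⋆ d ⋆ d, h(d))
Sort:  c ⋆ c ⋆ d ⋆ g(c, c, d) ⋆ g(h(c), c ⋆ c ⋆ d ⋆ d, h(d)) ⋆ h(c) ⋆ h(c)
Rebuild:  h(c ⋆ c ⋆ d ⋆ g(c, c, d) ⋆ g(h(c), c ⋆ c ⋆ d ⋆ d, h(d)) ⋆ h(c) ⋆ h(c))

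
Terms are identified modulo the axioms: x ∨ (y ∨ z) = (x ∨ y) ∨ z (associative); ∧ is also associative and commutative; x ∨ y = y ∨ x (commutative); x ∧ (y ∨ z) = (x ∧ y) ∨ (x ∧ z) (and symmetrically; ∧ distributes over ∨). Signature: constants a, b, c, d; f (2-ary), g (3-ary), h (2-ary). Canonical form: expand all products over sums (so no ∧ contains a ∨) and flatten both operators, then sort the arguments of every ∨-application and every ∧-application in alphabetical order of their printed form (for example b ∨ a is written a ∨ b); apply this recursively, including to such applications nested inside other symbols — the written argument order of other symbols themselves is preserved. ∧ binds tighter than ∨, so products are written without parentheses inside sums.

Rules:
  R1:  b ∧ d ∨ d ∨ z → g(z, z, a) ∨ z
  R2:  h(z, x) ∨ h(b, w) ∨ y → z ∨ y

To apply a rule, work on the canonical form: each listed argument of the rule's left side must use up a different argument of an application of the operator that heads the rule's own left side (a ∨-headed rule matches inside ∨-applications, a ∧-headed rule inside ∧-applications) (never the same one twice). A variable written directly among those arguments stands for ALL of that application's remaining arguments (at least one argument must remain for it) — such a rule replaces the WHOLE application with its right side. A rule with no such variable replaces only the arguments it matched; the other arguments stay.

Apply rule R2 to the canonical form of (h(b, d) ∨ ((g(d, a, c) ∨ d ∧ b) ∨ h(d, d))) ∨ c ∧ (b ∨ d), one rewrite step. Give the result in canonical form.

Answer: b ∧ c ∨ b ∧ d ∨ c ∧ d ∨ d ∨ g(d, a, c)

Derivation:
Canonical form:  b ∧ c ∨ b ∧ d ∨ c ∧ d ∨ g(d, a, c) ∨ h(b, d) ∨ h(d, d)
Apply R2:  consuming h(b, d), h(d, d);  w := d, x := d, y := b ∧ c ∨ b ∧ d ∨ c ∧ d ∨ g(d, a, c), z := d
Every leftover argument binds to the variable; the entire application is replaced.
Result:  b ∧ c ∨ b ∧ d ∨ c ∧ d ∨ d ∨ g(d, a, c)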